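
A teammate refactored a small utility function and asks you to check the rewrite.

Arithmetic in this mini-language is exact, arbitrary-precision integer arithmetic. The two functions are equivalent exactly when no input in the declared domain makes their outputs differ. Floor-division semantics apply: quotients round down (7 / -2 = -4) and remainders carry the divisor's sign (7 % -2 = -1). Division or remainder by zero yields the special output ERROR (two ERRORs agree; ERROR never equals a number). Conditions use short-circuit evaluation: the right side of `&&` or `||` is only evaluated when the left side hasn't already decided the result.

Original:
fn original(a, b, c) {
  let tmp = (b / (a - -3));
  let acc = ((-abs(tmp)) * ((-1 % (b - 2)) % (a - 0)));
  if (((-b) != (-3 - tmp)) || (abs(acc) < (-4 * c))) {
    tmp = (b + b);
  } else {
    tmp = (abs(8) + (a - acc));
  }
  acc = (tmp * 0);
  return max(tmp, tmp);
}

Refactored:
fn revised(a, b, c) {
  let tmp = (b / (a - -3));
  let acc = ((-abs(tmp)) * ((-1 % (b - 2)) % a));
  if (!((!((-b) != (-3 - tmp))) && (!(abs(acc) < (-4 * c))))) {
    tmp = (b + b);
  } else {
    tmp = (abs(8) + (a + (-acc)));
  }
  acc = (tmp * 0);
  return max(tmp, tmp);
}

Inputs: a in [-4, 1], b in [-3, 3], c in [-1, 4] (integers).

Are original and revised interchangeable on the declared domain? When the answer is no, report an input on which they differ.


The two versions differ — the changes include arithmetic usage differs, boolean connective usage differs, constant usage differs.
As a probe, take a=0, b=1, c=-1: original runs tmp becomes 0; next hits division by zero so the output is ERROR; revised runs tmp becomes 0; next hits division by zero so the output is ERROR; both end at ERROR.
Across all 252 domain points the two functions coincide.
verdict: equivalent


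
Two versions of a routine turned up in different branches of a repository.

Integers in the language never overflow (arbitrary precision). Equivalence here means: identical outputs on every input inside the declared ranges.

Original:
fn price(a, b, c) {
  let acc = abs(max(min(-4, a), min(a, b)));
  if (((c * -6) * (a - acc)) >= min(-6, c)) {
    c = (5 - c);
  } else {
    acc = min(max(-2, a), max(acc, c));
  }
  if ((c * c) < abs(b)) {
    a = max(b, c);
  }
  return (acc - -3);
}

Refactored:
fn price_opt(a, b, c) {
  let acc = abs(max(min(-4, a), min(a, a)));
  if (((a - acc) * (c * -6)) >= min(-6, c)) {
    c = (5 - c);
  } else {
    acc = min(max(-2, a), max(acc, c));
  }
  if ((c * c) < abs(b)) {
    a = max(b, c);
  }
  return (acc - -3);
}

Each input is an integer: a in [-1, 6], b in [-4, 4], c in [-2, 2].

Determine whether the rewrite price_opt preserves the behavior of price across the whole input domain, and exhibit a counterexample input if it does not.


These are not equivalent — on a=-1, b=-4, c=0 the outputs split (7 vs 4).
price: acc := 4 | (((c * -6) * (a - acc)) >= min(-6, c)): true | c := 5 | ((c * c) < abs(b)): false | result 7
price_opt: acc := 1 | (((a - acc) * (c * -6)) >= min(-6, c)): true | c := 5 | ((c * c) < abs(b)): false | result 4
verdict: not equivalent; witness: a=-1, b=-4, c=0


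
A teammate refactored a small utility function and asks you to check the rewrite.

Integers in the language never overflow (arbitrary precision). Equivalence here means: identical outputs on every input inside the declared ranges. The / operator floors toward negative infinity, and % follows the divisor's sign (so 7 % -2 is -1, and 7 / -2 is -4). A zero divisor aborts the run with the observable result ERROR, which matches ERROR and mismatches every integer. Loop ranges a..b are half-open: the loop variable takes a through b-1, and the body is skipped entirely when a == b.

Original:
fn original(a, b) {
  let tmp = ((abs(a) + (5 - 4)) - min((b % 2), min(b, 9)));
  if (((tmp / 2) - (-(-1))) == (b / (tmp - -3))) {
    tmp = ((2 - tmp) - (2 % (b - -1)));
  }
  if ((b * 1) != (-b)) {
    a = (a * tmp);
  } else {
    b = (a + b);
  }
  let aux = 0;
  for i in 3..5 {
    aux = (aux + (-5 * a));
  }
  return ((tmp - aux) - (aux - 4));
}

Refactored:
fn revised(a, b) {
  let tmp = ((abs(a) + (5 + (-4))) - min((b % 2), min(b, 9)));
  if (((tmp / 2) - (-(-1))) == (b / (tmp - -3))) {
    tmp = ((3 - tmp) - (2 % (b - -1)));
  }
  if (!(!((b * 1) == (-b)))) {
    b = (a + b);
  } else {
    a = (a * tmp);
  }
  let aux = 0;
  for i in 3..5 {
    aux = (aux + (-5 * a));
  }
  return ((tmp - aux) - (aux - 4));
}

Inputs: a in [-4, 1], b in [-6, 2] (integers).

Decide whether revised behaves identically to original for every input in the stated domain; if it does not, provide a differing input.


On input a=-3, b=1, original returns 63 while revised returns 4.
verdict: not equivalent; witness: a=-3, b=1


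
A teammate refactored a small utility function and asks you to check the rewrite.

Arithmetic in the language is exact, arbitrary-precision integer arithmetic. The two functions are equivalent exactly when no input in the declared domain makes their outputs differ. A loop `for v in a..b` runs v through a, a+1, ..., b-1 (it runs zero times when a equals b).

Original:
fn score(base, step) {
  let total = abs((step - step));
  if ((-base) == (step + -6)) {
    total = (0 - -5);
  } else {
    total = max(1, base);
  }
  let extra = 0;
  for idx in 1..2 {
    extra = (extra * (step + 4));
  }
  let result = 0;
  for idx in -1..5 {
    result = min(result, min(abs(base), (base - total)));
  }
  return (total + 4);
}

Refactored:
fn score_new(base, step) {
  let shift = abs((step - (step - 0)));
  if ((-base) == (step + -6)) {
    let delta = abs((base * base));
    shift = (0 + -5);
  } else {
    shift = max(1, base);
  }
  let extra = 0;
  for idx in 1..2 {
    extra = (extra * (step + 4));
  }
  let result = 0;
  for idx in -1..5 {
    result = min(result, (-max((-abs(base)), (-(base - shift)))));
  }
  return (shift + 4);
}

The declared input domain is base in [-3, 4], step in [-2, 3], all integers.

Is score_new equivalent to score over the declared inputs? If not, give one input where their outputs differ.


Not equivalent: base=3, step=3 separates them (9 vs -1).
score: total=0, then ((-base) == (step + -6)) is true, then total=5, then extra=0, then (idx=1), then extra=0, then result=0, then (idx=-1), then result=-2, then (idx=0), then result=-2, then (idx=1), then result=-2, then (idx=2), then result=-2, then (idx=3), then result=-2, then (idx=4), then result=-2, then returns 9
score_new: shift=0, then ((-base) == (step + -6)) is true, then delta=9, then shift=-5, then extra=0, then (idx=1), then extra=0, then result=0, then (idx=-1), then result=0, then (idx=0), then result=0, then (idx=1), then result=0, then (idx=2), then result=0, then (idx=3), then result=0, then (idx=4), then result=0, then returns -1
verdict: not equivalent; witness: base=3, step=3


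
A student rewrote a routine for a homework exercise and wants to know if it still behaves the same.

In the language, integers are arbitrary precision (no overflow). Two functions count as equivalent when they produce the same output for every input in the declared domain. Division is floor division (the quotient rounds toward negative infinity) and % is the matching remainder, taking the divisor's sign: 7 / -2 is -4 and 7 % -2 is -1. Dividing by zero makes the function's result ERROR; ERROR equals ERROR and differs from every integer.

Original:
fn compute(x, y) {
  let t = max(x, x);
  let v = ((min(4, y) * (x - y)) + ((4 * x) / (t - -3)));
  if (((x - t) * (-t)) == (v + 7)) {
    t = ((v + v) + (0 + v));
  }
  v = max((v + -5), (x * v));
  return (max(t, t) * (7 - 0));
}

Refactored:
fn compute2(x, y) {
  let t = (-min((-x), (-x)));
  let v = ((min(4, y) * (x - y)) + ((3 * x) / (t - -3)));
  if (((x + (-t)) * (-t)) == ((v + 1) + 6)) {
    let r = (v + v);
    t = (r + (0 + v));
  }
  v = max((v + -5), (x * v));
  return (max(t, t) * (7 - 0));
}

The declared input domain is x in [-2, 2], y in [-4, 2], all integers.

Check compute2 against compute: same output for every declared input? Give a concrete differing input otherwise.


Not equivalent: x=-2, y=-1 separates them (-147 vs -14).
compute: t becomes -2; next v becomes -7; next (((x - t) * (-t)) == (v + 7)) evaluates to true; next t becomes -21; next v becomes 14; next final value -147
compute2: t becomes -2; next v becomes -5; next (((x + (-t)) * (-t)) == ((v + 1) + 6)) evaluates to false; next v becomes 10; next final value -14
verdict: not equivalent; witness: x=-2, y=-1


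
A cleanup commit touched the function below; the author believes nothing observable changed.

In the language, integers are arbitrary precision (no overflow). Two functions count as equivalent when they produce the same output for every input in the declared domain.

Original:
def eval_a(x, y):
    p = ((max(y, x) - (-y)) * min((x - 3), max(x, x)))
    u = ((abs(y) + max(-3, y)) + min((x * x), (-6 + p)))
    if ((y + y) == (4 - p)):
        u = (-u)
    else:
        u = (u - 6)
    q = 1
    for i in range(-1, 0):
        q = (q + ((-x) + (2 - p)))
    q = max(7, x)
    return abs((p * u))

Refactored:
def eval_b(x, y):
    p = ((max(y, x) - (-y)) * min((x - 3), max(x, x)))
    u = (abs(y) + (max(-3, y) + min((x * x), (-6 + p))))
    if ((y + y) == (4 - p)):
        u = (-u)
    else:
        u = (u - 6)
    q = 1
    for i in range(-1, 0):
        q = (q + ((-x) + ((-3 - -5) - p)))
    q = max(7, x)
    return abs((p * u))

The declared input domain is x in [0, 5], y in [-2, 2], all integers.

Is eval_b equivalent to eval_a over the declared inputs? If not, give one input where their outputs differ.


Although constant usage differs, plus arithmetic usage differs, 30/30 inputs agree.
verdict: equivalent


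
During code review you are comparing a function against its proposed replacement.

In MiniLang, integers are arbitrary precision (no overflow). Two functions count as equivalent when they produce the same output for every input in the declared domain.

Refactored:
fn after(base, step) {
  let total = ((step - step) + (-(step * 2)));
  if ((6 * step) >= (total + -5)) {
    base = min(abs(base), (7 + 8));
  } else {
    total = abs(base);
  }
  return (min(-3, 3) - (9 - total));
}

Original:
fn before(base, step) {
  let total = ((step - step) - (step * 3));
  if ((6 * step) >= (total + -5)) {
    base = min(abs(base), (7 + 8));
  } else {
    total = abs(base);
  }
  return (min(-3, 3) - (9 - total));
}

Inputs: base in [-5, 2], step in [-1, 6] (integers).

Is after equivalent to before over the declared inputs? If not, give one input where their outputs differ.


Evaluate both at base=-5, step=1.
before: total := -3 | ((6 * step) >= (total + -5)): true | base := 5 | result -15
after: total := -2 | ((6 * step) >= (total + -5)): true | base := 5 | result -14
-15 vs -14 — the two versions disagree here.
verdict: not equivalent; witness: base=-5, step=1


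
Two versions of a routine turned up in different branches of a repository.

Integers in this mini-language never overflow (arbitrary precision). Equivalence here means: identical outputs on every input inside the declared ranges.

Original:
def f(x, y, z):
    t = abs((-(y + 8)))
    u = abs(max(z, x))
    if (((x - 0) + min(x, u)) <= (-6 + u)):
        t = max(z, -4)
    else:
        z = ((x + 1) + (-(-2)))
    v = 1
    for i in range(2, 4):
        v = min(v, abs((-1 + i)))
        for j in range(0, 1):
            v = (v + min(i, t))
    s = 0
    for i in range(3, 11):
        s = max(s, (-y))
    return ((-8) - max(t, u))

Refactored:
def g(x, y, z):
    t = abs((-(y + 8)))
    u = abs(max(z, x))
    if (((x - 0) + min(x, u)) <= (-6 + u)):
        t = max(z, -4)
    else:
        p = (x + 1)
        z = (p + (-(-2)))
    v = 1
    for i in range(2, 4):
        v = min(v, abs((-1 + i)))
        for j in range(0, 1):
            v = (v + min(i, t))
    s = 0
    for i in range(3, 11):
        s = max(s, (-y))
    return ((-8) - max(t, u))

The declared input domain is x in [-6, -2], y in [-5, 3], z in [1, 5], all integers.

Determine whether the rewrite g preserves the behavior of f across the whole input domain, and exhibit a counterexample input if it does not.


Equivalent — the differences include statement counts differ, and local variable names differ, yet no declared input distinguishes the two.
Tracing x=-3, y=-1, z=5: f: t = 7; u = 5; (((x - 0) + min(x, u)) <= (-6 + u)) -> true; t = 5; v = 1; [i=2]; v = 1; [j=0]; v = 3; [i=3]; v = 2; [j=0]; v = 5; s = 0; [i=3]; s = 1; [i=4]; s = 1; [i=5]; s = 1; [i=6]; s = 1; [i=7]; s = 1; [i=8]; s = 1; [i=9]; s = 1; [i=10]; s = 1; return -13 | g: t = 7; u = 5; (((x - 0) + min(x, u)) <= (-6 + u)) -> true; t = 5; v = 1; [i=2]; v = 1; [j=0]; v = 3; [i=3]; v = 2; [j=0]; v = 5; s = 0; [i=3]; s = 1; [i=4]; s = 1; [i=5]; s = 1; [i=6]; s = 1; [i=7]; s = 1; [i=8]; s = 1; [i=9]; s = 1; [i=10]; s = 1; return -13 — matching result -13.
An exhaustive pass over the 225 declared inputs shows identical outputs.
verdict: equivalent


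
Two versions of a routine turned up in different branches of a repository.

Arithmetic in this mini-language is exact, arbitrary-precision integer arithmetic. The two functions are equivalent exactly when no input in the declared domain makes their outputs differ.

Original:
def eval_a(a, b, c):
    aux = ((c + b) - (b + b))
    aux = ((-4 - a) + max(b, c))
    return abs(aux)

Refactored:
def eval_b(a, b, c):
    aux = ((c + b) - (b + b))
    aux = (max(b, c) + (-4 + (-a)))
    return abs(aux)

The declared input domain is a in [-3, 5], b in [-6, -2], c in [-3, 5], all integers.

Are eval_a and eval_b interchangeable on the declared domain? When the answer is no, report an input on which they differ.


The two versions differ — the changes include arithmetic usage differs.
As a probe, take a=2, b=-5, c=-3: eval_a runs aux=2, then aux=-9, then returns 9; eval_b runs aux=2, then aux=-9, then returns 9; both end at 9.
Across all 405 domain points the two functions coincide.
verdict: equivalent


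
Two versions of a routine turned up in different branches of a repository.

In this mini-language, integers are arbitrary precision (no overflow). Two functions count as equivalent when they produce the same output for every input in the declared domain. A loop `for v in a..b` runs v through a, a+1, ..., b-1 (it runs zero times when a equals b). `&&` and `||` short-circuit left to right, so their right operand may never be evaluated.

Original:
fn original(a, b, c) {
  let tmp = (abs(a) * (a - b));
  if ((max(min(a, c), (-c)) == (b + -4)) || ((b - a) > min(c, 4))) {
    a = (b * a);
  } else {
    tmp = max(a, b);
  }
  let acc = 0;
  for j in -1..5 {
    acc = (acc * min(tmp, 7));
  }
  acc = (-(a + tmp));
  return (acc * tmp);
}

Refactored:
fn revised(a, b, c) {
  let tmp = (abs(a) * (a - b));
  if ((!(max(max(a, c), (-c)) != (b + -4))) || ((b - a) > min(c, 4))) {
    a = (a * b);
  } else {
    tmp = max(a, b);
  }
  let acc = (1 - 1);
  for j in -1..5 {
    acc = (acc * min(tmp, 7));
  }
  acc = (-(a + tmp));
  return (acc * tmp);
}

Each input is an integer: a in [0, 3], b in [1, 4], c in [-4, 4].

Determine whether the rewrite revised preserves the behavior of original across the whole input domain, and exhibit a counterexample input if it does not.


There is a counterexample at a=0, b=4, c=4: 0 on one side, -16 on the other.
original: tmp=0, then ((max(min(a, c), (-c)) == (b + -4)) || ((b - a) > min(c, 4))) is true, then a=0, then acc=0, then (j=-1), then acc=0, then (j=0), then acc=0, then (j=1), then acc=0, then (j=2), then acc=0, then (j=3), then acc=0, then (j=4), then acc=0, then acc=0, then returns 0
revised: tmp=0, then ((!(max(max(a, c), (-c)) != (b + -4))) || ((b - a) > min(c, 4))) is false, then tmp=4, then acc=0, then (j=-1), then acc=0, then (j=0), then acc=0, then (j=1), then acc=0, then (j=2), then acc=0, then (j=3), then acc=0, then (j=4), then acc=0, then acc=-4, then returns -16
verdict: not equivalent; witness: a=0, b=4, c=4


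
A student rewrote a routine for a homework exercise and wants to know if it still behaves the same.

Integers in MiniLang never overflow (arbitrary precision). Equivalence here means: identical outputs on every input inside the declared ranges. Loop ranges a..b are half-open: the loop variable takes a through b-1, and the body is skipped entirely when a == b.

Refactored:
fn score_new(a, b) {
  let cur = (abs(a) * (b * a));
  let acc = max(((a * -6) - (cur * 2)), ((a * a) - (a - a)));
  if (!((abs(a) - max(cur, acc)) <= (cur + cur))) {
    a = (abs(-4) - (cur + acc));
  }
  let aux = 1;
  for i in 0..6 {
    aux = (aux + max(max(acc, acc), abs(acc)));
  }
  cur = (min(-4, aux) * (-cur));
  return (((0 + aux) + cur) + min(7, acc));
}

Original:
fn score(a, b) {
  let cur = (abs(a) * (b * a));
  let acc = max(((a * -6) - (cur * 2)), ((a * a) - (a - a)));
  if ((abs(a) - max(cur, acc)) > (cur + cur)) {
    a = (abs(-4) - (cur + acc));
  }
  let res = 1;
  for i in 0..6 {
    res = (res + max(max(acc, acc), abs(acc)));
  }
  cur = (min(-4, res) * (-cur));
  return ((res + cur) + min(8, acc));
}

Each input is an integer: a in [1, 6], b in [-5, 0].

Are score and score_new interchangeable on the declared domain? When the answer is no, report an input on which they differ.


These are not equivalent — on a=2, b=-5 the outputs split (97 vs 96).
score: cur = -20; acc = 28; ((abs(a) - max(cur, acc)) > (cur + cur)) -> true; a = -4; res = 1; [i=0]; res = 29; [i=1]; res = 57; [i=2]; res = 85; [i=3]; res = 113; [i=4]; res = 141; [i=5]; res = 169; cur = -80; return 97
score_new: cur = -20; acc = 28; (!((abs(a) - max(cur, acc)) <= (cur + cur))) -> true; a = -4; aux = 1; [i=0]; aux = 29; [i=1]; aux = 57; [i=2]; aux = 85; [i=3]; aux = 113; [i=4]; aux = 141; [i=5]; aux = 169; cur = -80; return 96
verdict: not equivalent; witness: a=2, b=-5


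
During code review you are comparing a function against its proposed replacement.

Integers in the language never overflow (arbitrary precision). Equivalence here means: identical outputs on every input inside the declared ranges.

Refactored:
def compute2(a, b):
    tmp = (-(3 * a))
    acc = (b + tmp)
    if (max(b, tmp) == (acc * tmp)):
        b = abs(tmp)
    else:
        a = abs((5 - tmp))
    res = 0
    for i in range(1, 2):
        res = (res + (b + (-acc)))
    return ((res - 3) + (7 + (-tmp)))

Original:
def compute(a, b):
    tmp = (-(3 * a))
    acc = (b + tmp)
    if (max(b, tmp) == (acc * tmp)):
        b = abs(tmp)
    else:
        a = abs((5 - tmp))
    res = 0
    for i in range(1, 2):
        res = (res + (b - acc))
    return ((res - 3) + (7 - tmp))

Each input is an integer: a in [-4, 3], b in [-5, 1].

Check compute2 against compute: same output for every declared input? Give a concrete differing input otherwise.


Comparing the listings, the differences include: arithmetic usage differs.
Tracing a=3, b=-4: compute: tmp = -9; acc = -13; (max(b, tmp) == (acc * tmp)) -> false; a = 14; res = 0; [i=1]; res = 9; return 22 | compute2: tmp = -9; acc = -13; (max(b, tmp) == (acc * tmp)) -> false; a = 14; res = 0; [i=1]; res = 9; return 22 — matching result 22.
Sweeping the whole domain (56 inputs) finds no disagreement.
verdict: equivalent


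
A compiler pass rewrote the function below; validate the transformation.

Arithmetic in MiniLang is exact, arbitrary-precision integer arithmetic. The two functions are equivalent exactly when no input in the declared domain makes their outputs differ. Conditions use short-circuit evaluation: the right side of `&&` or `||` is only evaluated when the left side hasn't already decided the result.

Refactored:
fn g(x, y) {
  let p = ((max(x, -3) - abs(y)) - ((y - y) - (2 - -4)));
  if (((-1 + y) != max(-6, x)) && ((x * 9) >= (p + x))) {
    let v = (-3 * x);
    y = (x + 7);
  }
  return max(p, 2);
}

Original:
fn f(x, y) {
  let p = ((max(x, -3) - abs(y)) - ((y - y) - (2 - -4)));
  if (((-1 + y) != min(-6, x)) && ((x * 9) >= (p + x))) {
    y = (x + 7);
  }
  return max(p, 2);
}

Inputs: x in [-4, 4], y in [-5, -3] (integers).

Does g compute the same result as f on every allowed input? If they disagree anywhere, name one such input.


Equivalent. Although `min(-6, x)` became `max(-6, x)`, no input in the stated domain can expose it.
Sweeping the whole domain (27 inputs) finds no disagreement.
Tracing x=1, y=-3: f: p := 4 | (((-1 + y) != min(-6, x)) && ((x * 9) >= (p + x))): true | y := 8 | result 4 | g: p := 4 | (((-1 + y) != max(-6, x)) && ((x * 9) >= (p + x))): true | v := -3 | y := 8 | result 4 — matching result 4.
verdict: equivalent


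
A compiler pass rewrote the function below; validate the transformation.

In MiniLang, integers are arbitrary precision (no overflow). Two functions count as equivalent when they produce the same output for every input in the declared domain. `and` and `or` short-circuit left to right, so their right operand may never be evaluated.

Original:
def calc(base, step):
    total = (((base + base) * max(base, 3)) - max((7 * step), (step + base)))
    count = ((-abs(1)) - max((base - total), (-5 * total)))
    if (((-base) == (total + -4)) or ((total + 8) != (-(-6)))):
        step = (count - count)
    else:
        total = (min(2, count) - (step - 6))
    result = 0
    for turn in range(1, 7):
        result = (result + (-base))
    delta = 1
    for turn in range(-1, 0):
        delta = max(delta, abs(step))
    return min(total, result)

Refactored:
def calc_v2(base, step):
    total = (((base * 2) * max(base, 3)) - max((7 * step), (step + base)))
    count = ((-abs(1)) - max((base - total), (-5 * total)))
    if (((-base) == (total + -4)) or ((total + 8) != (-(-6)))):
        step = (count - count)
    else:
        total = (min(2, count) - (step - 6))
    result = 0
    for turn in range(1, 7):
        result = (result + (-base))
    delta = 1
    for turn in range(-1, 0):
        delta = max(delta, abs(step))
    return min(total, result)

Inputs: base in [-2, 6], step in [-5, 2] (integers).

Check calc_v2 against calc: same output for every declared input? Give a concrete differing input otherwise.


Behavior is preserved: although constant usage differs, arithmetic usage differs, the outputs never diverge.
As a probe, take base=0, step=-5: calc runs total becomes 5; next count becomes 4; next (((-base) == (total + -4)) or ((total + 8) != (-(-6)))) evaluates to true; next step becomes 0; next result becomes 0; next at turn=1:; next result becomes 0; next at turn=2:; next result becomes 0; next at turn=3:; next result becomes 0; next at turn=4:; next result becomes 0; next at turn=5:; next result becomes 0; next at turn=6:; next result becomes 0; next delta becomes 1; next at turn=-1:; next delta becomes 1; next final value 0; calc_v2 runs total becomes 5; next count becomes 4; next (((-base) == (total + -4)) or ((total + 8) != (-(-6)))) evaluates to true; next step becomes 0; next result becomes 0; next at turn=1:; next result becomes 0; next at turn=2:; next result becomes 0; next at turn=3:; next result becomes 0; next at turn=4:; next result becomes 0; next at turn=5:; next result becomes 0; next at turn=6:; next result becomes 0; next delta becomes 1; next at turn=-1:; next delta becomes 1; next final value 0; both end at 0.
Sweeping the whole domain (72 inputs) finds no disagreement.
verdict: equivalent


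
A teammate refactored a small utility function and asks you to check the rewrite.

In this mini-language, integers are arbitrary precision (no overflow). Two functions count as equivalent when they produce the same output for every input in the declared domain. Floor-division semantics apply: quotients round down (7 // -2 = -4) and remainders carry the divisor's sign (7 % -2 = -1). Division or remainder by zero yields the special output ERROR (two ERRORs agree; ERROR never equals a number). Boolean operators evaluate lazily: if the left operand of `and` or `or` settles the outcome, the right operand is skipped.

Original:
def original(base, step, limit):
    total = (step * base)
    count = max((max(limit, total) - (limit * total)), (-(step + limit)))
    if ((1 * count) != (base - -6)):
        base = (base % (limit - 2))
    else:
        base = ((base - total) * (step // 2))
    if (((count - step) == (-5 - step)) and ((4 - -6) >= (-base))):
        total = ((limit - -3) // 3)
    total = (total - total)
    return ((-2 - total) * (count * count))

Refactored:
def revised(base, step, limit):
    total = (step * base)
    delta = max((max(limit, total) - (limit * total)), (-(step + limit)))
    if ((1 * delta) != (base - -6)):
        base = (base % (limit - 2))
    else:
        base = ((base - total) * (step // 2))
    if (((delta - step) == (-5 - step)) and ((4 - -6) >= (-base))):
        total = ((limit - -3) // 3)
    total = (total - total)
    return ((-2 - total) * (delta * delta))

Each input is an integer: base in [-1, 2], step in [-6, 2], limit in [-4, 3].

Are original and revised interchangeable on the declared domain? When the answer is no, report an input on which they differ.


Side by side, the visible changes include: local variable names differ.
Tracing base=-1, step=-6, limit=1: original: total becomes 6; next count becomes 5; next ((1 * count) != (base - -6)) evaluates to false; next base becomes 21; next (((count - step) == (-5 - step)) and ((4 - -6) >= (-base))) evaluates to false; next total becomes 0; next final value -50 | revised: total becomes 6; next delta becomes 5; next ((1 * delta) != (base - -6)) evaluates to false; next base becomes 21; next (((delta - step) == (-5 - step)) and ((4 - -6) >= (-base))) evaluates to false; next total becomes 0; next final value -50 — matching result -50.
Every one of the 288 inputs gives matching results.
verdict: equivalent


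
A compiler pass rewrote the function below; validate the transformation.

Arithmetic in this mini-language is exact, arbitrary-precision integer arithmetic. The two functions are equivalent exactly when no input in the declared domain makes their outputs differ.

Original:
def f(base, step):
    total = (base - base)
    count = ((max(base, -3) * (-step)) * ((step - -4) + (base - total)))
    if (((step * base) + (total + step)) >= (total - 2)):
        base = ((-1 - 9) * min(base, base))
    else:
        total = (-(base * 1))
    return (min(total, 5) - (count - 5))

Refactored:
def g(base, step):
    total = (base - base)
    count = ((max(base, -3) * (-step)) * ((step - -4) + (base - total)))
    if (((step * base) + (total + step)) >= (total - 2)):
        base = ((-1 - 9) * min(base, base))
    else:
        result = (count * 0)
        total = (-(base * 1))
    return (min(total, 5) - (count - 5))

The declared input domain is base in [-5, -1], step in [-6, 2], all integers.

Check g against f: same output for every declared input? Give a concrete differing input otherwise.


Behavior is preserved: although arithmetic usage differs, and local variable names differ, and constant usage differs, and statement counts differ, the outputs never diverge.
As a probe, take base=-5, step=0: f runs total=0, then count=0, then (((step * base) + (total + step)) >= (total - 2)) is true, then base=50, then returns 5; g runs total=0, then count=0, then (((step * base) + (total + step)) >= (total - 2)) is true, then base=50, then returns 5; both end at 5.
An exhaustive pass over the 45 declared inputs shows identical outputs.
verdict: equivalent


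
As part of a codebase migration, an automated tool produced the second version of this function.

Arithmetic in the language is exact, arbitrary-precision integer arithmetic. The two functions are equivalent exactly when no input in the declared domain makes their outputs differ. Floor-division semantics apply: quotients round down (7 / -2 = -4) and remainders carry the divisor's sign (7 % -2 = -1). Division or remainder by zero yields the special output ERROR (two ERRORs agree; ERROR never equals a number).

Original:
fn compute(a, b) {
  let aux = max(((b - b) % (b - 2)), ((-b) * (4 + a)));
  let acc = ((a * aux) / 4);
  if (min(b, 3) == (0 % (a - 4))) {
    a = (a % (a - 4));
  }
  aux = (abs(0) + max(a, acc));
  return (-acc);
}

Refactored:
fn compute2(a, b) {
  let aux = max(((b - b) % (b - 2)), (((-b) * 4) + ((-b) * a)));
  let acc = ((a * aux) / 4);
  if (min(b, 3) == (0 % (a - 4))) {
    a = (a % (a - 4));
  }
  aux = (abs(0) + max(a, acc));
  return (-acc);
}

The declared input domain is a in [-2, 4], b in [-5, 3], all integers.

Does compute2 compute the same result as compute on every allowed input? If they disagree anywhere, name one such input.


Changes here: arithmetic usage differs; the full 63-point sweep finds no disagreement.
verdict: equivalent


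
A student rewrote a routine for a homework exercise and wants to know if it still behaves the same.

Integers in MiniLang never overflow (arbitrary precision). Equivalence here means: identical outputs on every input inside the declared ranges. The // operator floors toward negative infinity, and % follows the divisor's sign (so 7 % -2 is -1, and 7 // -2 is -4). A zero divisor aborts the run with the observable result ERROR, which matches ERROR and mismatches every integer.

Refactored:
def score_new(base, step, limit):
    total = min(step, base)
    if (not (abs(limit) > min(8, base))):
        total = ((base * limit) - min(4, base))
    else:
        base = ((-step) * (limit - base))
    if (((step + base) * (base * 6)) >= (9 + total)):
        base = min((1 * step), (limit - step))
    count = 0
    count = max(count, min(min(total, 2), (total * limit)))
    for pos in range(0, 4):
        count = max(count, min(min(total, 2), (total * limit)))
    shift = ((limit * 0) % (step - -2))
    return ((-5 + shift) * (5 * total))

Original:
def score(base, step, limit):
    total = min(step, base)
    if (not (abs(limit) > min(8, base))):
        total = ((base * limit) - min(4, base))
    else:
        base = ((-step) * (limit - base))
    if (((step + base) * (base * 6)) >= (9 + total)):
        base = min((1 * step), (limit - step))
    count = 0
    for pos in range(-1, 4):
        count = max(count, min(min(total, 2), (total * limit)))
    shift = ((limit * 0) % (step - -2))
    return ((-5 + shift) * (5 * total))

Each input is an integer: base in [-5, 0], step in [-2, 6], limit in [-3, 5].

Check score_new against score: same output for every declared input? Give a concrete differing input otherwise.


Comparing the listings, the differences include: statement counts differ, plus arithmetic usage differs, plus constant usage differs, plus loop structure differs, plus min/max/abs usage differs.
Tracing base=-3, step=0, limit=1: score: total = -3; (not (abs(limit) > min(8, base))) -> false; base = 0; (((step + base) * (base * 6)) >= (9 + total)) -> false; count = 0; [pos=-1]; count = 0; [pos=0]; count = 0; [pos=1]; count = 0; [pos=2]; count = 0; [pos=3]; count = 0; shift = 0; return 75 | score_new: total = -3; (not (abs(limit) > min(8, base))) -> false; base = 0; (((step + base) * (base * 6)) >= (9 + total)) -> false; count = 0; count = 0; [pos=0]; count = 0; [pos=1]; count = 0; [pos=2]; count = 0; [pos=3]; count = 0; shift = 0; return 75 — matching result 75.
An exhaustive pass over the 486 declared inputs shows identical outputs.
verdict: equivalent


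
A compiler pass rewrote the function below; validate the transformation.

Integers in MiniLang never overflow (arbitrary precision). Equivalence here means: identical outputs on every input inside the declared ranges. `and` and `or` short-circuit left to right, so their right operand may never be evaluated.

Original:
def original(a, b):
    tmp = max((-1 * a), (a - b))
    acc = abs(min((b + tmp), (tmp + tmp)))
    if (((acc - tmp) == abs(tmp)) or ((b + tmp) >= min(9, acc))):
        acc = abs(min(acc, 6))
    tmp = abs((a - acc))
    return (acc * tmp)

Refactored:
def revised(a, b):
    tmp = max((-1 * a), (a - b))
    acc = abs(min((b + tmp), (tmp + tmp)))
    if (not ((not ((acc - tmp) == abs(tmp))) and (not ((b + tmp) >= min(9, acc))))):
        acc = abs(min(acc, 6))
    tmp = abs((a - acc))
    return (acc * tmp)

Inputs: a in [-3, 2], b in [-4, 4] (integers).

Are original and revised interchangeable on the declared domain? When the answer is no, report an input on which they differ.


The two versions differ — the changes include boolean connective usage differs.
Spot check at a=1, b=3 — original: tmp becomes -1; next acc becomes 2; next (((acc - tmp) == abs(tmp)) or ((b + tmp) >= min(9, acc))) evaluates to true; next acc becomes 2; next tmp becomes 1; next final value 2. revised: tmp becomes -1; next acc becomes 2; next (not ((not ((acc - tmp) == abs(tmp))) and (not ((b + tmp) >= min(9, acc))))) evaluates to true; next acc becomes 2; next tmp becomes 1; next final value 2. Both give 2.
Sweeping the whole domain (54 inputs) finds no disagreement.
verdict: equivalent


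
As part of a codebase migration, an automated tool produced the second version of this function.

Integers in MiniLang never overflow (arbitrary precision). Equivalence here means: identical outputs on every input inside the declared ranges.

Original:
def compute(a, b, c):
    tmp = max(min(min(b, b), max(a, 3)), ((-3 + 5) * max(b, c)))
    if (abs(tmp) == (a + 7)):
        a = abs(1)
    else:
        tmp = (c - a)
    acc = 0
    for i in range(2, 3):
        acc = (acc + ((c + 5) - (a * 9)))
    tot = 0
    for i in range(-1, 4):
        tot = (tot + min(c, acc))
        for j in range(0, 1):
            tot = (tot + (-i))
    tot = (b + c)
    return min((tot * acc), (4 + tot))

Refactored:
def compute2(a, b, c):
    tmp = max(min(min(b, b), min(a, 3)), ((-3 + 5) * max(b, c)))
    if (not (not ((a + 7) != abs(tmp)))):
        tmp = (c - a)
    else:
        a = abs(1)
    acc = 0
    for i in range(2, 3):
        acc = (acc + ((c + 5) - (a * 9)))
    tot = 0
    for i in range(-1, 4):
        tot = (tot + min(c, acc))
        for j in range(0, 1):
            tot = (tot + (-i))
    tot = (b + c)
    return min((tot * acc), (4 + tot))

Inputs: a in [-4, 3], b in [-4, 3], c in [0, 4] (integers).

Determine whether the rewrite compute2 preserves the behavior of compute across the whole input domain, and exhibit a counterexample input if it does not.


Equivalent. Although `max(a, 3)` became `min(a, 3)`, no input in the stated domain can expose it.
An exhaustive pass over the 320 declared inputs shows identical outputs.
Spot check at a=-3, b=-1, c=4 — compute: tmp := 8 | (abs(tmp) == (a + 7)): false | tmp := 7 | acc := 0 | iter i=2: | acc := 36 | tot := 0 | iter i=-1: | tot := 4 | iter j=0: | tot := 5 | iter i=0: | tot := 9 | iter j=0: | tot := 9 | iter i=1: | tot := 13 | iter j=0: | tot := 12 | iter i=2: | tot := 16 | iter j=0: | tot := 14 | iter i=3: | tot := 18 | iter j=0: | tot := 15 | tot := 3 | result 7. compute2: tmp := 8 | (not (not ((a + 7) != abs(tmp)))): true | tmp := 7 | acc := 0 | iter i=2: | acc := 36 | tot := 0 | iter i=-1: | tot := 4 | iter j=0: | tot := 5 | iter i=0: | tot := 9 | iter j=0: | tot := 9 | iter i=1: | tot := 13 | iter j=0: | tot := 12 | iter i=2: | tot := 16 | iter j=0: | tot := 14 | iter i=3: | tot := 18 | iter j=0: | tot := 15 | tot := 3 | result 7. Both give 7.
verdict: equivalent


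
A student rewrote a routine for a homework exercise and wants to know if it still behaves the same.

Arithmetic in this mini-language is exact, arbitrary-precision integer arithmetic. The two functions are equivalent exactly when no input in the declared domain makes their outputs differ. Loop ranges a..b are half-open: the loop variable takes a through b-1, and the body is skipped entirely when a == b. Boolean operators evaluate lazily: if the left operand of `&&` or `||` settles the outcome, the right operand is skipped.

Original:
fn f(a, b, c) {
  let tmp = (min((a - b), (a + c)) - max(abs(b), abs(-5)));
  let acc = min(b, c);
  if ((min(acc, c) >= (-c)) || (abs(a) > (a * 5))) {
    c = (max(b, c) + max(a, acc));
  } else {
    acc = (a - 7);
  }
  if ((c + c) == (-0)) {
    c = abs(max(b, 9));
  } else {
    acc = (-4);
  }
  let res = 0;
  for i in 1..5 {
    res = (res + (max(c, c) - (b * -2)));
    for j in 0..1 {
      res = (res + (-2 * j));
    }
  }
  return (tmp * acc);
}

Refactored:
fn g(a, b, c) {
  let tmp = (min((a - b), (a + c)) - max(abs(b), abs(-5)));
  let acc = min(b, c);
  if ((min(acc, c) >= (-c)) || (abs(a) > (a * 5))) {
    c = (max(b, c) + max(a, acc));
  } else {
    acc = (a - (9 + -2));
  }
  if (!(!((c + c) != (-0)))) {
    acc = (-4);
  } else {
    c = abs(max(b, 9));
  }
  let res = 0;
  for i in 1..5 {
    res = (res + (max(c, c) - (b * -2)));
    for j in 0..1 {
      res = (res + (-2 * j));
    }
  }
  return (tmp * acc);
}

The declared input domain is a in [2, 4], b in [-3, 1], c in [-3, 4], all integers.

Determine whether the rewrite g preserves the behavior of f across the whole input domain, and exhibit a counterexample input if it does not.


Changes here: constant usage differs; and boolean connective usage differs; and arithmetic usage differs; and comparison usage differs; the full 120-point sweep finds no disagreement.
verdict: equivalent


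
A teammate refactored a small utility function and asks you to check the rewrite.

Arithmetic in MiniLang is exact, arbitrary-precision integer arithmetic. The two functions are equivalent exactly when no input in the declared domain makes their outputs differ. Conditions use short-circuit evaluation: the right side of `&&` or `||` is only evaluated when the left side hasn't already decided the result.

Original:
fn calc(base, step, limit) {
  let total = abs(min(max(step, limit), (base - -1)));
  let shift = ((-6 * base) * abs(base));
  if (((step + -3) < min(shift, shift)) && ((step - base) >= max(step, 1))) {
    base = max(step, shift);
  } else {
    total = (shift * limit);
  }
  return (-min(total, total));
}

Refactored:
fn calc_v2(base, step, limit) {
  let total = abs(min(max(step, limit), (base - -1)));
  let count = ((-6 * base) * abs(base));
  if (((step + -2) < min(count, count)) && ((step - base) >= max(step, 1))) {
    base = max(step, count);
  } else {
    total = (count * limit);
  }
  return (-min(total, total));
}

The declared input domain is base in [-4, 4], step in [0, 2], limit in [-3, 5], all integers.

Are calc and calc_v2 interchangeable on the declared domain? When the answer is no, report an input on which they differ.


Evaluate both at base=0, step=2, limit=-3.
calc: total=1, then shift=0, then (((step + -3) < min(shift, shift)) && ((step - base) >= max(step, 1))) is true, then base=2, then returns -1
calc_v2: total=1, then count=0, then (((step + -2) < min(count, count)) && ((step - base) >= max(step, 1))) is false, then total=0, then returns 0
-1 and 0 differ, so these are not the same function on this domain.
verdict: not equivalent; witness: base=0, step=2, limit=-3


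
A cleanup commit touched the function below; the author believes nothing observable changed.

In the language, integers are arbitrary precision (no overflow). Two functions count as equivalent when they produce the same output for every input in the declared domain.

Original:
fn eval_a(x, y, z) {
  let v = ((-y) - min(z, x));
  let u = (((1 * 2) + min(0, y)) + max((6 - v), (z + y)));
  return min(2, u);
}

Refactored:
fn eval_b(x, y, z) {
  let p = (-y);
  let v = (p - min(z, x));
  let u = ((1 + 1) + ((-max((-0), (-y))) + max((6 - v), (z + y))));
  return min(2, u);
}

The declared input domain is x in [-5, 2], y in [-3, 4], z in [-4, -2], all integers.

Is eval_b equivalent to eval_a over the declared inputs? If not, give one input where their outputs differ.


Equivalent — the differences include statement counts differ; and min/max/abs usage differs; and constant usage differs; and local variable names differ; and arithmetic usage differs, yet no declared input distinguishes the two.
As a probe, take x=0, y=2, z=-4: eval_a runs v=2, then u=6, then returns 2; eval_b runs p=-2, then v=2, then u=6, then returns 2; both end at 2.
Checked all 192 inputs in the declared domain: the outputs agree on every one.
verdict: equivalent


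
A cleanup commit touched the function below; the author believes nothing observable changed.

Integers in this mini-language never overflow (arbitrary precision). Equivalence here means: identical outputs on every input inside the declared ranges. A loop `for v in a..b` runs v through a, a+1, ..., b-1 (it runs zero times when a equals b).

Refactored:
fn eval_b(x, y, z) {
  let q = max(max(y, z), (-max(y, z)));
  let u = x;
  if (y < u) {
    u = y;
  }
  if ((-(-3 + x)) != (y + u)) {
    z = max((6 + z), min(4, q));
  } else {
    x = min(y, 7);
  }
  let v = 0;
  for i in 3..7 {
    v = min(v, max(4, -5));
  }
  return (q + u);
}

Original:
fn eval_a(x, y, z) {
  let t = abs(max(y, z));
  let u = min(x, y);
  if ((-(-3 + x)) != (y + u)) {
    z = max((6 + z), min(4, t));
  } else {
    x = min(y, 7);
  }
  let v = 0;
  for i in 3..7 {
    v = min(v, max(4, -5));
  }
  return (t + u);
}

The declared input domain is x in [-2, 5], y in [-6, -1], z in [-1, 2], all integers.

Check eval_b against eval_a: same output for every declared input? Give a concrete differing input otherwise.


Behavior is preserved: although comparison usage differs; also min/max/abs usage differs; also statement counts differ; also local variable names differ; also branching structure differs, the outputs never diverge.
As a probe, take x=-2, y=-2, z=2: eval_a runs t := 2 | u := -2 | ((-(-3 + x)) != (y + u)): true | z := 8 | v := 0 | iter i=3: | v := 0 | iter i=4: | v := 0 | iter i=5: | v := 0 | iter i=6: | v := 0 | result 0; eval_b runs q := 2 | u := -2 | (y < u): false | ((-(-3 + x)) != (y + u)): true | z := 8 | v := 0 | iter i=3: | v := 0 | iter i=4: | v := 0 | iter i=5: | v := 0 | iter i=6: | v := 0 | result 0; both end at 0.
Sweeping the whole domain (192 inputs) finds no disagreement.
verdict: equivalent
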